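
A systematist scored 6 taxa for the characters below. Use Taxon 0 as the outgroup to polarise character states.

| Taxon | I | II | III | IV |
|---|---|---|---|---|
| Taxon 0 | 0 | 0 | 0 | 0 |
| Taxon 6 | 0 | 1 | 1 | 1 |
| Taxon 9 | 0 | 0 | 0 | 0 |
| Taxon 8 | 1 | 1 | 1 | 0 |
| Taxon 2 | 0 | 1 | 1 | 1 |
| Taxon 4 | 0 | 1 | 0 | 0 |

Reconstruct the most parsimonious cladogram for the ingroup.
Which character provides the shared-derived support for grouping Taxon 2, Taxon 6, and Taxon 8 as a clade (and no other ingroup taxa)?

The outgroup has state '0' for every character, so '1' is the derived state throughout.
I (derived state '1') is unique to Taxon 8 (autapomorphy; uninformative for grouping).
II (derived state '1') is shared by Taxon 2, Taxon 4, Taxon 6, and Taxon 8 — a synapomorphy uniting that clade.
III: derived state '1' in Taxon 2, Taxon 6, and Taxon 8 only — synapomorphy for {Taxon 2, Taxon 6, Taxon 8}.
IV (derived state '1') is shared by Taxon 2 and Taxon 6 — a synapomorphy uniting that clade.
Most parsimonious ingroup topology: ((((Taxon 6,Taxon 2),Taxon 8),Taxon 4),Taxon 9).
The clade {Taxon 2, Taxon 6, Taxon 8} is supported by III: its derived state '1' occurs in exactly those taxa and in no other taxon (including the outgroup).

III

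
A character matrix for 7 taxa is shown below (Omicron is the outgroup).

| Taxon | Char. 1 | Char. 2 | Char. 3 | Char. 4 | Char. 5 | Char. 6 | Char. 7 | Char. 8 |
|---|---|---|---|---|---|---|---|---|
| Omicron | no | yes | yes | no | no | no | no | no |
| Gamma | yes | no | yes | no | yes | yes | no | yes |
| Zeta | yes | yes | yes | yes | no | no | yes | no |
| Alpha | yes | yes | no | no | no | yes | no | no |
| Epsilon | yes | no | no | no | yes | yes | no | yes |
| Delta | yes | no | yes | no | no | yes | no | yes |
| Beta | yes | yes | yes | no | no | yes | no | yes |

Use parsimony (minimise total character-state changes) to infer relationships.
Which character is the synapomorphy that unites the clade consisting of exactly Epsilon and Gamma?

Char. 5

Character polarity is set by the outgroup: the derived state is whichever differs from the outgroup's state, so for Char. 2, Char. 3 the derived state is 'no', and for the remaining characters it is 'yes'.
All ingroup taxa share the derived state 'yes' for Char. 1; it defines the ingroup but does not resolve relationships within it.
Char. 2 (derived state 'no') is shared by Delta, Epsilon, and Gamma — a synapomorphy uniting that clade.
Char. 3 groups Alpha and Epsilon, which is incompatible with the clades supported by the remaining characters; treating it as convergent (homoplasy) costs fewer steps than any alternative tree.
Char. 4: derived state 'yes' in Zeta only — an autapomorphy, so it tells us nothing about relationships among taxa.
Only Epsilon and Gamma show the derived state 'yes' for Char. 5, supporting them as a clade.
Char. 6 (derived state 'yes') is shared by Alpha, Beta, Delta, Epsilon, and Gamma — a synapomorphy uniting that clade.
Char. 7: derived state 'yes' in Zeta only — an autapomorphy, so it tells us nothing about relationships among taxa.
Only Beta, Delta, Epsilon, and Gamma show the derived state 'yes' for Char. 8, supporting them as a clade.
Most parsimonious ingroup topology: (((((Gamma,Epsilon),Delta),Beta),Alpha),Zeta).
The clade {Epsilon, Gamma} is supported by Char. 5: its derived state 'yes' occurs in exactly those taxa and in no other taxon (including the outgroup).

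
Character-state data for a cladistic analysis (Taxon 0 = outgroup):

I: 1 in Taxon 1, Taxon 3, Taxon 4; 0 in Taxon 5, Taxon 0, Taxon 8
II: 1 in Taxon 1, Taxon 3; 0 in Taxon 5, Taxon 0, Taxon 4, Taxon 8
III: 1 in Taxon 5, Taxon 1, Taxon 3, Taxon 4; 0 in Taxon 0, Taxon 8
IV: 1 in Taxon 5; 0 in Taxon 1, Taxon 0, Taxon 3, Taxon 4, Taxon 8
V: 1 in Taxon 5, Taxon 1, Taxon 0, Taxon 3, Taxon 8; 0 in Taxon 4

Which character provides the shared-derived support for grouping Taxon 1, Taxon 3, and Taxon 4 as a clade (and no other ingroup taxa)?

I

Character polarity is set by the outgroup: the derived state is whichever differs from the outgroup's state, so for V the derived state is '0', and for the remaining characters it is '1'.
I: derived state '1' in Taxon 1, Taxon 3, and Taxon 4 only — synapomorphy for {Taxon 1, Taxon 3, Taxon 4}.
II (derived state '1') is shared by Taxon 1 and Taxon 3 — a synapomorphy uniting that clade.
III (derived state '1') is shared by Taxon 1, Taxon 3, Taxon 4, and Taxon 5 — a synapomorphy uniting that clade.
IV (derived state '1') is unique to Taxon 5 (autapomorphy; uninformative for grouping).
V: derived state '0' in Taxon 4 only — an autapomorphy, so it tells us nothing about relationships among taxa.
Most parsimonious ingroup topology: ((Taxon 5,(Taxon 4,(Taxon 3,Taxon 1))),Taxon 8).
The clade {Taxon 1, Taxon 3, Taxon 4} is supported by I: its derived state '1' occurs in exactly those taxa and in no other taxon (including the outgroup).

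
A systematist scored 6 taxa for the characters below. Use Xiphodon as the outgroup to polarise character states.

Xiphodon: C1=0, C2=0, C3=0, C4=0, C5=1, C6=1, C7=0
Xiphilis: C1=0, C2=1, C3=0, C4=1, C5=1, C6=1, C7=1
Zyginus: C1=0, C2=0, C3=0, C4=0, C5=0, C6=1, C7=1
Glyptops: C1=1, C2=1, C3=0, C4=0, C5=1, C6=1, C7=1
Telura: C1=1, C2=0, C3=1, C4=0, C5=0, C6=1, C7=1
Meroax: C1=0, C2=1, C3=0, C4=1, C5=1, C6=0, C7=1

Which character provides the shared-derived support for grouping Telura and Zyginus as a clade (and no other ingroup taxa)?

Character polarity is set by the outgroup: the derived state is whichever differs from the outgroup's state, so for C5, C6 the derived state is '0', and for the remaining characters it is '1'.
C1 groups Glyptops and Telura, which is incompatible with the clades supported by the remaining characters; treating it as convergent (homoplasy) costs fewer steps than any alternative tree.
C2 (derived state '1') is shared by Glyptops, Meroax, and Xiphilis — a synapomorphy uniting that clade.
C3 (derived state '1') is unique to Telura (autapomorphy; uninformative for grouping).
C4: derived state '1' in Meroax and Xiphilis only — synapomorphy for {Meroax, Xiphilis}.
C5: derived state '0' in Telura and Zyginus only — synapomorphy for {Telura, Zyginus}.
C6: derived state '0' in Meroax only — an autapomorphy, so it tells us nothing about relationships among taxa.
All ingroup taxa share the derived state '1' for C7; it defines the ingroup but does not resolve relationships within it.
Most parsimonious ingroup topology: (((Xiphilis,Meroax),Glyptops),(Zyginus,Telura)).
The clade {Telura, Zyginus} is supported by C5: its derived state '0' occurs in exactly those taxa and in no other taxon (including the outgroup).

C5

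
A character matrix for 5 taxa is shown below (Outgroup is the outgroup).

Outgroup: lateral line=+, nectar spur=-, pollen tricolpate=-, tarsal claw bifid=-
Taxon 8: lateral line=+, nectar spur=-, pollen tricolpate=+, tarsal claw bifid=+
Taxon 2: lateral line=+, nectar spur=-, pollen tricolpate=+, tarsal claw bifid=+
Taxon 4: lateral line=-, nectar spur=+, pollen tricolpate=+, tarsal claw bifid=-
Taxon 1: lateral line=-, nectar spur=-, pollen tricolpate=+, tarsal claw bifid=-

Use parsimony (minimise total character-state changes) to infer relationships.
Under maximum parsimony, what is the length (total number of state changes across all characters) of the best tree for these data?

4

Character polarity is set by the outgroup: the derived state is whichever differs from the outgroup's state, so for lateral line the derived state is '-', and for the remaining characters it is '+'.
Only Taxon 1 and Taxon 4 show the derived state '-' for lateral line, supporting them as a clade.
nectar spur (derived state '+') is unique to Taxon 4 (autapomorphy; uninformative for grouping).
pollen tricolpate (derived state '+') is shared by all ingroup taxa — unites the whole ingroup.
Only Taxon 2 and Taxon 8 show the derived state '+' for tarsal claw bifid, supporting them as a clade.
Most parsimonious ingroup topology: ((Taxon 8,Taxon 2),(Taxon 4,Taxon 1)).
Changes per character on this tree: lateral line: 1; nectar spur: 1; pollen tricolpate: 1; tarsal claw bifid: 1.
Total = 4.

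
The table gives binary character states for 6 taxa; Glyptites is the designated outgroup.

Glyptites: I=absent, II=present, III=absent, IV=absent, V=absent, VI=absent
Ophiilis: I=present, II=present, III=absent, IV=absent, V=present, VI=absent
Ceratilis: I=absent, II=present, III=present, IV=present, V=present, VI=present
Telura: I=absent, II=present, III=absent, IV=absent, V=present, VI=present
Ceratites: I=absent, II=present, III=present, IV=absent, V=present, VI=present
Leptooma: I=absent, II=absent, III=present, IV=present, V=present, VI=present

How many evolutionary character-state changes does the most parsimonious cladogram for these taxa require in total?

Character polarity is set by the outgroup: the derived state is whichever differs from the outgroup's state, so for II the derived state is 'absent', and for the remaining characters it is 'present'.
I: derived state 'present' in Ophiilis only — an autapomorphy, so it tells us nothing about relationships among taxa.
II (derived state 'absent') is unique to Leptooma (autapomorphy; uninformative for grouping).
III (derived state 'present') is shared by Ceratilis, Ceratites, and Leptooma — a synapomorphy uniting that clade.
IV (derived state 'present') is shared by Ceratilis and Leptooma — a synapomorphy uniting that clade.
All ingroup taxa share the derived state 'present' for V; it defines the ingroup but does not resolve relationships within it.
Only Ceratilis, Ceratites, Leptooma, and Telura show the derived state 'present' for VI, supporting them as a clade.
Most parsimonious ingroup topology: (Ophiilis,(((Ceratilis,Leptooma),Ceratites),Telura)).
Changes per character on this tree: I: 1; II: 1; III: 1; IV: 1; V: 1; VI: 1.
Total = 6.

6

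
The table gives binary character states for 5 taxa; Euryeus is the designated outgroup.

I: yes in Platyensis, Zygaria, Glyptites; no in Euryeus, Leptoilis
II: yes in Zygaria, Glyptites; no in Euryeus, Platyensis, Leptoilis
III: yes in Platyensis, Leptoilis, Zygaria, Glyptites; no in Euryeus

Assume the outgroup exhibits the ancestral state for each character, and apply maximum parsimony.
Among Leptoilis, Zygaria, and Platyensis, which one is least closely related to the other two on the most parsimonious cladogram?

The outgroup has state 'no' for every character, so 'yes' is the derived state throughout.
I: derived state 'yes' in Glyptites, Platyensis, and Zygaria only — synapomorphy for {Glyptites, Platyensis, Zygaria}.
Only Glyptites and Zygaria show the derived state 'yes' for II, supporting them as a clade.
All ingroup taxa share the derived state 'yes' for III; it defines the ingroup but does not resolve relationships within it.
Most parsimonious ingroup topology: ((Platyensis,(Zygaria,Glyptites)),Leptoilis).
Zygaria and Platyensis share a more recent common ancestor with each other than either does with Leptoilis, so Leptoilis is the least closely related of the three.

Leptoilis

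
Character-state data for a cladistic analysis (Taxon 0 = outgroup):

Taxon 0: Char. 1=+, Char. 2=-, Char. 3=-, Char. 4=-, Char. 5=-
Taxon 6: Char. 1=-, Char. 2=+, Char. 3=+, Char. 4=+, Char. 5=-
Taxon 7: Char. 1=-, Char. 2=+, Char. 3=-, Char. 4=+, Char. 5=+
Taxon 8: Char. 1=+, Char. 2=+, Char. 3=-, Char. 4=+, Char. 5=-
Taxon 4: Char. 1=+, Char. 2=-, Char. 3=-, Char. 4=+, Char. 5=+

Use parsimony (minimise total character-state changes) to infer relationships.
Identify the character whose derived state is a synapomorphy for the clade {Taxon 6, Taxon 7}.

Character polarity is set by the outgroup: the derived state is whichever differs from the outgroup's state, so for Char. 1 the derived state is '-', and for the remaining characters it is '+'.
Only Taxon 6 and Taxon 7 show the derived state '-' for Char. 1, supporting them as a clade.
Char. 2 (derived state '+') is shared by Taxon 6, Taxon 7, and Taxon 8 — a synapomorphy uniting that clade.
Char. 3 (derived state '+') is unique to Taxon 6 (autapomorphy; uninformative for grouping).
All ingroup taxa share the derived state '+' for Char. 4; it defines the ingroup but does not resolve relationships within it.
Char. 5 groups Taxon 4 and Taxon 7, which is incompatible with the clades supported by the remaining characters; treating it as convergent (homoplasy) costs fewer steps than any alternative tree.
Most parsimonious ingroup topology: (((Taxon 6,Taxon 7),Taxon 8),Taxon 4).
The clade {Taxon 6, Taxon 7} is supported by Char. 1: its derived state '-' occurs in exactly those taxa and in no other taxon (including the outgroup).

Char. 1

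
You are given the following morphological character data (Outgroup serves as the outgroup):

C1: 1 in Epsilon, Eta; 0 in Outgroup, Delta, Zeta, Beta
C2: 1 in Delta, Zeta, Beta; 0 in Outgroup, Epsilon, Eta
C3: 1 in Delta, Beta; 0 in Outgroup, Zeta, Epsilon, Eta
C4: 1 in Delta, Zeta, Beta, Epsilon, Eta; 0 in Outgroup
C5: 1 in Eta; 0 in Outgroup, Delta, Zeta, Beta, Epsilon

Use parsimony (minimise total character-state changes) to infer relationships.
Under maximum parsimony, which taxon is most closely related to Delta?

The outgroup has state '0' for every character, so '1' is the derived state throughout.
Only Epsilon and Eta show the derived state '1' for C1, supporting them as a clade.
Only Beta, Delta, and Zeta show the derived state '1' for C2, supporting them as a clade.
C3: derived state '1' in Beta and Delta only — synapomorphy for {Beta, Delta}.
C4 (derived state '1') is shared by all ingroup taxa — unites the whole ingroup.
C5 (derived state '1') is unique to Eta (autapomorphy; uninformative for grouping).
Most parsimonious ingroup topology: (((Delta,Beta),Zeta),(Epsilon,Eta)).
Delta and Beta form a cherry on this tree, so they are sister taxa.

Beta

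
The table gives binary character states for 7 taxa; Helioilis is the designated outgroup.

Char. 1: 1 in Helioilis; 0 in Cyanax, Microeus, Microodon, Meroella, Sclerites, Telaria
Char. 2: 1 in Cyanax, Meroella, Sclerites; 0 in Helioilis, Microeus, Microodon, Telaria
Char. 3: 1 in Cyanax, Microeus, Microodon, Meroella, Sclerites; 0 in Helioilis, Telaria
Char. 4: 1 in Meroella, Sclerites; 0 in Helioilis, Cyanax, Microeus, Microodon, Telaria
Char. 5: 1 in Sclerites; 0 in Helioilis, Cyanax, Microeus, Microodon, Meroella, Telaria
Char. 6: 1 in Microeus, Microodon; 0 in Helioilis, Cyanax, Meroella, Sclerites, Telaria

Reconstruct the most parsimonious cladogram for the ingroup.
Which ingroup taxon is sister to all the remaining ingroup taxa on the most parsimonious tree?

Telaria

Character polarity is set by the outgroup: the derived state is whichever differs from the outgroup's state, so for Char. 1 the derived state is '0', and for the remaining characters it is '1'.
All ingroup taxa share the derived state '0' for Char. 1; it defines the ingroup but does not resolve relationships within it.
Char. 2: derived state '1' in Cyanax, Meroella, and Sclerites only — synapomorphy for {Cyanax, Meroella, Sclerites}.
Char. 3 (derived state '1') is shared by Cyanax, Meroella, Microeus, Microodon, and Sclerites — a synapomorphy uniting that clade.
Char. 4 (derived state '1') is shared by Meroella and Sclerites — a synapomorphy uniting that clade.
Char. 5 (derived state '1') is unique to Sclerites (autapomorphy; uninformative for grouping).
Char. 6 (derived state '1') is shared by Microeus and Microodon — a synapomorphy uniting that clade.
Most parsimonious ingroup topology: (((Cyanax,(Meroella,Sclerites)),(Microeus,Microodon)),Telaria).
Telaria is sister to the clade containing all other ingroup taxa, so it is the earliest-diverging (most basal) ingroup lineage.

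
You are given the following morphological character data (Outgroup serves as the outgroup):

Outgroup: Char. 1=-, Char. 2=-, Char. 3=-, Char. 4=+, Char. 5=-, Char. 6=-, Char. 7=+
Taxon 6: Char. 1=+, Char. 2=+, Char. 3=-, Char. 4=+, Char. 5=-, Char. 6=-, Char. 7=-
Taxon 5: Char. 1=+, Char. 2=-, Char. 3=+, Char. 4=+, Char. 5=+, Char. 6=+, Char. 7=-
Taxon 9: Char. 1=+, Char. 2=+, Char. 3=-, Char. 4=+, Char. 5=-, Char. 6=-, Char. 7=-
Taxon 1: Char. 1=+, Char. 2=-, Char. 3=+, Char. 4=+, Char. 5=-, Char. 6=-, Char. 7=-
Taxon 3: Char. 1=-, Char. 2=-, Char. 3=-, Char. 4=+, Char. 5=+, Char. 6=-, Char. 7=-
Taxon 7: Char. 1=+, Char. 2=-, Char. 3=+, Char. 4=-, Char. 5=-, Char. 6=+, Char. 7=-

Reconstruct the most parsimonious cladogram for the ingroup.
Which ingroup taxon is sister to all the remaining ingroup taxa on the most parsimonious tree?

Character polarity is set by the outgroup: the derived state is whichever differs from the outgroup's state, so for Char. 4, Char. 7 the derived state is '-', and for the remaining characters it is '+'.
Only Taxon 1, Taxon 5, Taxon 6, Taxon 7, and Taxon 9 show the derived state '+' for Char. 1, supporting them as a clade.
Char. 2 (derived state '+') is shared by Taxon 6 and Taxon 9 — a synapomorphy uniting that clade.
Char. 3 (derived state '+') is shared by Taxon 1, Taxon 5, and Taxon 7 — a synapomorphy uniting that clade.
Char. 4 (derived state '-') is unique to Taxon 7 (autapomorphy; uninformative for grouping).
Char. 5 groups Taxon 3 and Taxon 5, which is incompatible with the clades supported by the remaining characters; treating it as convergent (homoplasy) costs fewer steps than any alternative tree.
Char. 6 (derived state '+') is shared by Taxon 5 and Taxon 7 — a synapomorphy uniting that clade.
All ingroup taxa share the derived state '-' for Char. 7; it defines the ingroup but does not resolve relationships within it.
Most parsimonious ingroup topology: (((Taxon 6,Taxon 9),((Taxon 5,Taxon 7),Taxon 1)),Taxon 3).
Taxon 3 is sister to the clade containing all other ingroup taxa, so it is the earliest-diverging (most basal) ingroup lineage.

Taxon 3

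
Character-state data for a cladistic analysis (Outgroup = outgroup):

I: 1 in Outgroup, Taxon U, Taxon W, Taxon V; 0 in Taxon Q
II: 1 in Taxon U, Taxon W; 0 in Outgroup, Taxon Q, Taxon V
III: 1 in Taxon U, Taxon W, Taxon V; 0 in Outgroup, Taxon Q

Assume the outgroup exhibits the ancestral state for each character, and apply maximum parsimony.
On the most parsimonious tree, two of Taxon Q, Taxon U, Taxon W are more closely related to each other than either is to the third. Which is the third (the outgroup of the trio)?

Character polarity is set by the outgroup: the derived state is whichever differs from the outgroup's state, so for I the derived state is '0', and for the remaining characters it is '1'.
I (derived state '0') is unique to Taxon Q (autapomorphy; uninformative for grouping).
Only Taxon U and Taxon W show the derived state '1' for II, supporting them as a clade.
III (derived state '1') is shared by Taxon U, Taxon V, and Taxon W — a synapomorphy uniting that clade.
Most parsimonious ingroup topology: (((Taxon U,Taxon W),Taxon V),Taxon Q).
Taxon U and Taxon W share a more recent common ancestor with each other than either does with Taxon Q, so Taxon Q is the least closely related of the three.

Taxon Q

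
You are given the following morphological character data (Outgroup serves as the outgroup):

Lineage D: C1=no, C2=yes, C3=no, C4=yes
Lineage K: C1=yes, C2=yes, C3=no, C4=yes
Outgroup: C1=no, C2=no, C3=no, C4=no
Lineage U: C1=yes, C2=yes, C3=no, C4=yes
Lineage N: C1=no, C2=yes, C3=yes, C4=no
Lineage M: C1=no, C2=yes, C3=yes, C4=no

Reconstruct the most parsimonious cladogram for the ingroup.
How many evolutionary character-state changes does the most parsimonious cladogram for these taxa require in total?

The outgroup has state 'no' for every character, so 'yes' is the derived state throughout.
C1: derived state 'yes' in Lineage K and Lineage U only — synapomorphy for {Lineage K, Lineage U}.
C2 (derived state 'yes') is shared by all ingroup taxa — unites the whole ingroup.
Only Lineage M and Lineage N show the derived state 'yes' for C3, supporting them as a clade.
C4 (derived state 'yes') is shared by Lineage D, Lineage K, and Lineage U — a synapomorphy uniting that clade.
Most parsimonious ingroup topology: ((Lineage N,Lineage M),((Lineage K,Lineage U),Lineage D)).
Changes per character on this tree: C1: 1; C2: 1; C3: 1; C4: 1.
Total = 4.

4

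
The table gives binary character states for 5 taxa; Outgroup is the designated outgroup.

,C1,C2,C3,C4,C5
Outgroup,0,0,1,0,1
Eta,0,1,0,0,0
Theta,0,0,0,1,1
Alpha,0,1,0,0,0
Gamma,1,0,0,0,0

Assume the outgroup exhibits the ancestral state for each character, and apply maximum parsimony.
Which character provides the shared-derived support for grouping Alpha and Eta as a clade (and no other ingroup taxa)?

C2

Character polarity is set by the outgroup: the derived state is whichever differs from the outgroup's state, so for C3, C5 the derived state is '0', and for the remaining characters it is '1'.
C1: derived state '1' in Gamma only — an autapomorphy, so it tells us nothing about relationships among taxa.
C2: derived state '1' in Alpha and Eta only — synapomorphy for {Alpha, Eta}.
All ingroup taxa share the derived state '0' for C3; it defines the ingroup but does not resolve relationships within it.
C4: derived state '1' in Theta only — an autapomorphy, so it tells us nothing about relationships among taxa.
C5: derived state '0' in Alpha, Eta, and Gamma only — synapomorphy for {Alpha, Eta, Gamma}.
Most parsimonious ingroup topology: (((Eta,Alpha),Gamma),Theta).
The clade {Alpha, Eta} is supported by C2: its derived state '1' occurs in exactly those taxa and in no other taxon (including the outgroup).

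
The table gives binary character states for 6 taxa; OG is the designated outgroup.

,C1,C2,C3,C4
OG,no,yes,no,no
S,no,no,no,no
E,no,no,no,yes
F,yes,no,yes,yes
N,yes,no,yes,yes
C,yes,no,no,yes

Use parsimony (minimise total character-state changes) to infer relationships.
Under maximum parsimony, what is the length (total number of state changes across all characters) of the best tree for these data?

4

Character polarity is set by the outgroup: the derived state is whichever differs from the outgroup's state, so for C2 the derived state is 'no', and for the remaining characters it is 'yes'.
C1 (derived state 'yes') is shared by C, F, and N — a synapomorphy uniting that clade.
C2 (derived state 'no') is shared by all ingroup taxa — unites the whole ingroup.
C3 (derived state 'yes') is shared by F and N — a synapomorphy uniting that clade.
C4: derived state 'yes' in C, E, F, and N only — synapomorphy for {C, E, F, N}.
Most parsimonious ingroup topology: (S,(E,((F,N),C))).
Changes per character on this tree: C1: 1; C2: 1; C3: 1; C4: 1.
Total = 4.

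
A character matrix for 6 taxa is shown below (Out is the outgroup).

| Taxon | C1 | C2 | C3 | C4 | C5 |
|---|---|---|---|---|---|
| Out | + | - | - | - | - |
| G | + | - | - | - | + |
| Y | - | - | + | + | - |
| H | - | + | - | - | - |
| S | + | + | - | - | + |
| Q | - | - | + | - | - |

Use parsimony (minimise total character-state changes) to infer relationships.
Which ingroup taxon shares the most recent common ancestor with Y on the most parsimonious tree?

Character polarity is set by the outgroup: the derived state is whichever differs from the outgroup's state, so for C1 the derived state is '-', and for the remaining characters it is '+'.
C1: derived state '-' in H, Q, and Y only — synapomorphy for {H, Q, Y}.
C2 groups H and S, which is incompatible with the clades supported by the remaining characters; treating it as convergent (homoplasy) costs fewer steps than any alternative tree.
C3 (derived state '+') is shared by Q and Y — a synapomorphy uniting that clade.
C4 (derived state '+') is unique to Y (autapomorphy; uninformative for grouping).
Only G and S show the derived state '+' for C5, supporting them as a clade.
Most parsimonious ingroup topology: ((G,S),((Y,Q),H)).
Y and Q form a cherry on this tree, so they are sister taxa.

Q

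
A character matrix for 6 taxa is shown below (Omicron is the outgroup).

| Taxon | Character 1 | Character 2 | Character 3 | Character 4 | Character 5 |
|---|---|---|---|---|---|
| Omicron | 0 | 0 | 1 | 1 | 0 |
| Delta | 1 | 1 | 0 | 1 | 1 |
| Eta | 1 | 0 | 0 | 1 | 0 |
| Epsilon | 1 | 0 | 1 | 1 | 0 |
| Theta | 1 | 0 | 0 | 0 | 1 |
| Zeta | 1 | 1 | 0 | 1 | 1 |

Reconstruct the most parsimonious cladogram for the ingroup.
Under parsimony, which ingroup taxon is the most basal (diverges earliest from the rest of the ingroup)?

Character polarity is set by the outgroup: the derived state is whichever differs from the outgroup's state, so for Character 3, Character 4 the derived state is '0', and for the remaining characters it is '1'.
Character 1 (derived state '1') is shared by all ingroup taxa — unites the whole ingroup.
Character 2 (derived state '1') is shared by Delta and Zeta — a synapomorphy uniting that clade.
Character 3 (derived state '0') is shared by Delta, Eta, Theta, and Zeta — a synapomorphy uniting that clade.
Character 4 (derived state '0') is unique to Theta (autapomorphy; uninformative for grouping).
Only Delta, Theta, and Zeta show the derived state '1' for Character 5, supporting them as a clade.
Most parsimonious ingroup topology: ((((Delta,Zeta),Theta),Eta),Epsilon).
Epsilon is sister to the clade containing all other ingroup taxa, so it is the earliest-diverging (most basal) ingroup lineage.

Epsilon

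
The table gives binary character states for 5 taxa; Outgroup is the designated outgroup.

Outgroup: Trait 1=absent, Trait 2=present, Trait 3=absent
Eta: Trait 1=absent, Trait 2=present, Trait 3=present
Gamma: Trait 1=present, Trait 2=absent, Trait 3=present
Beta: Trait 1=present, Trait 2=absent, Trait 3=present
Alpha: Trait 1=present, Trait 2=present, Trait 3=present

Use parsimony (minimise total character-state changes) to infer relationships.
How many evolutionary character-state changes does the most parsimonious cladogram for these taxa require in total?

Character polarity is set by the outgroup: the derived state is whichever differs from the outgroup's state, so for Trait 2 the derived state is 'absent', and for the remaining characters it is 'present'.
Trait 1: derived state 'present' in Alpha, Beta, and Gamma only — synapomorphy for {Alpha, Beta, Gamma}.
Trait 2: derived state 'absent' in Beta and Gamma only — synapomorphy for {Beta, Gamma}.
All ingroup taxa share the derived state 'present' for Trait 3; it defines the ingroup but does not resolve relationships within it.
Most parsimonious ingroup topology: (Eta,((Gamma,Beta),Alpha)).
Changes per character on this tree: Trait 1: 1; Trait 2: 1; Trait 3: 1.
Total = 3.

3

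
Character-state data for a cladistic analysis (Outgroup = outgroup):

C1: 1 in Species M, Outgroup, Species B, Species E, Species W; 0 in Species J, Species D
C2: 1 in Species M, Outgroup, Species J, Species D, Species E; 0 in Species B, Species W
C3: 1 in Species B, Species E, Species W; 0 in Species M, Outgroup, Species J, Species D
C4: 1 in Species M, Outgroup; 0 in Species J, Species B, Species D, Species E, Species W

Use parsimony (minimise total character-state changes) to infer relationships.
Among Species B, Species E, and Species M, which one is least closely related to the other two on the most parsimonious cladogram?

Character polarity is set by the outgroup: the derived state is whichever differs from the outgroup's state, so for C1, C2, C4 the derived state is '0', and for the remaining characters it is '1'.
Only Species D and Species J show the derived state '0' for C1, supporting them as a clade.
Only Species B and Species W show the derived state '0' for C2, supporting them as a clade.
C3: derived state '1' in Species B, Species E, and Species W only — synapomorphy for {Species B, Species E, Species W}.
C4: derived state '0' in Species B, Species D, Species E, Species J, and Species W only — synapomorphy for {Species B, Species D, Species E, Species J, Species W}.
Most parsimonious ingroup topology: (((Species D,Species J),((Species B,Species W),Species E)),Species M).
Species B and Species E share a more recent common ancestor with each other than either does with Species M, so Species M is the least closely related of the three.

Species M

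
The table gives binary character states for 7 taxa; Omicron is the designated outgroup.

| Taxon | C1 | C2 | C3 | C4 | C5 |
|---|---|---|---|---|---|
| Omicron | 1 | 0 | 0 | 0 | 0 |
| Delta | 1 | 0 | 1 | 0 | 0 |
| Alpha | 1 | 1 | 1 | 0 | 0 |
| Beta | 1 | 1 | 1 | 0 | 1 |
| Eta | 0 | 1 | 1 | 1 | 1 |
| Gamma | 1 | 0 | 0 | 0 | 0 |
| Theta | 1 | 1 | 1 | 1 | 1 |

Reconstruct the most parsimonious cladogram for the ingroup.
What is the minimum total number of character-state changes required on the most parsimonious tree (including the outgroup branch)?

Character polarity is set by the outgroup: the derived state is whichever differs from the outgroup's state, so for C1 the derived state is '0', and for the remaining characters it is '1'.
C1: derived state '0' in Eta only — an autapomorphy, so it tells us nothing about relationships among taxa.
C2: derived state '1' in Alpha, Beta, Eta, and Theta only — synapomorphy for {Alpha, Beta, Eta, Theta}.
C3 (derived state '1') is shared by Alpha, Beta, Delta, Eta, and Theta — a synapomorphy uniting that clade.
Only Eta and Theta show the derived state '1' for C4, supporting them as a clade.
C5: derived state '1' in Beta, Eta, and Theta only — synapomorphy for {Beta, Eta, Theta}.
Most parsimonious ingroup topology: ((((Beta,(Theta,Eta)),Alpha),Delta),Gamma).
Changes per character on this tree: C1: 1; C2: 1; C3: 1; C4: 1; C5: 1.
Total = 5.

5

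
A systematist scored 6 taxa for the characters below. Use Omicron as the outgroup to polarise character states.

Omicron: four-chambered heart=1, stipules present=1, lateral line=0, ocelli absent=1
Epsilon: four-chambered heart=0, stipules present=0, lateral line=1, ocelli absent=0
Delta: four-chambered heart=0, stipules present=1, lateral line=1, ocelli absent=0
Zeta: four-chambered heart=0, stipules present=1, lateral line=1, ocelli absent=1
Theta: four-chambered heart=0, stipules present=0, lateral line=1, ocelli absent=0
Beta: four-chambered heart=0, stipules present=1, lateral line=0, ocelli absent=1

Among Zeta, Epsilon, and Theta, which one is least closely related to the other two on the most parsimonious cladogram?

Zeta

Character polarity is set by the outgroup: the derived state is whichever differs from the outgroup's state, so for four-chambered heart, stipules present, ocelli absent the derived state is '0', and for the remaining characters it is '1'.
All ingroup taxa share the derived state '0' for four-chambered heart; it defines the ingroup but does not resolve relationships within it.
stipules present: derived state '0' in Epsilon and Theta only — synapomorphy for {Epsilon, Theta}.
lateral line: derived state '1' in Delta, Epsilon, Theta, and Zeta only — synapomorphy for {Delta, Epsilon, Theta, Zeta}.
Only Delta, Epsilon, and Theta show the derived state '0' for ocelli absent, supporting them as a clade.
Most parsimonious ingroup topology: ((((Epsilon,Theta),Delta),Zeta),Beta).
Epsilon and Theta share a more recent common ancestor with each other than either does with Zeta, so Zeta is the least closely related of the three.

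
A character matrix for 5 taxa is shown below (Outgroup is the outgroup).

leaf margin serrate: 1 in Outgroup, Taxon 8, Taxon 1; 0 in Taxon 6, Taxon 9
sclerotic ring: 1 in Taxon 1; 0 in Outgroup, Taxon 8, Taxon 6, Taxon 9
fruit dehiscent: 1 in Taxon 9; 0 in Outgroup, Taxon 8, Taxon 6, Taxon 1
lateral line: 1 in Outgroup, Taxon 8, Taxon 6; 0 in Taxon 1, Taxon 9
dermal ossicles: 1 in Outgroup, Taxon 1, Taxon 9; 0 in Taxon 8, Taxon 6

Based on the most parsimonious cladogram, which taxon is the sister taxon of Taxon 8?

Taxon 6

Character polarity is set by the outgroup: the derived state is whichever differs from the outgroup's state, so for leaf margin serrate, lateral line, dermal ossicles the derived state is '0', and for the remaining characters it is '1'.
leaf margin serrate groups Taxon 6 and Taxon 9, which is incompatible with the clades supported by the remaining characters; treating it as convergent (homoplasy) costs fewer steps than any alternative tree.
sclerotic ring (derived state '1') is unique to Taxon 1 (autapomorphy; uninformative for grouping).
fruit dehiscent (derived state '1') is unique to Taxon 9 (autapomorphy; uninformative for grouping).
Only Taxon 1 and Taxon 9 show the derived state '0' for lateral line, supporting them as a clade.
Only Taxon 6 and Taxon 8 show the derived state '0' for dermal ossicles, supporting them as a clade.
Most parsimonious ingroup topology: ((Taxon 8,Taxon 6),(Taxon 1,Taxon 9)).
Taxon 8 and Taxon 6 form a cherry on this tree, so they are sister taxa.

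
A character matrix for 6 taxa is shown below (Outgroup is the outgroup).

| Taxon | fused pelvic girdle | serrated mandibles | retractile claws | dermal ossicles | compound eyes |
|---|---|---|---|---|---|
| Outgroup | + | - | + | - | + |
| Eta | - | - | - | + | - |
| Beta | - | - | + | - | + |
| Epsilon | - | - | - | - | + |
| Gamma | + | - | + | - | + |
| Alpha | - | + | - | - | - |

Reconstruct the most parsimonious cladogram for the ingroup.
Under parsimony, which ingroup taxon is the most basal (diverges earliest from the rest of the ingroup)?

Gamma

Character polarity is set by the outgroup: the derived state is whichever differs from the outgroup's state, so for fused pelvic girdle, retractile claws, compound eyes the derived state is '-', and for the remaining characters it is '+'.
fused pelvic girdle: derived state '-' in Alpha, Beta, Epsilon, and Eta only — synapomorphy for {Alpha, Beta, Epsilon, Eta}.
serrated mandibles: derived state '+' in Alpha only — an autapomorphy, so it tells us nothing about relationships among taxa.
retractile claws: derived state '-' in Alpha, Epsilon, and Eta only — synapomorphy for {Alpha, Epsilon, Eta}.
dermal ossicles: derived state '+' in Eta only — an autapomorphy, so it tells us nothing about relationships among taxa.
compound eyes: derived state '-' in Alpha and Eta only — synapomorphy for {Alpha, Eta}.
Most parsimonious ingroup topology: ((((Eta,Alpha),Epsilon),Beta),Gamma).
Gamma is sister to the clade containing all other ingroup taxa, so it is the earliest-diverging (most basal) ingroup lineage.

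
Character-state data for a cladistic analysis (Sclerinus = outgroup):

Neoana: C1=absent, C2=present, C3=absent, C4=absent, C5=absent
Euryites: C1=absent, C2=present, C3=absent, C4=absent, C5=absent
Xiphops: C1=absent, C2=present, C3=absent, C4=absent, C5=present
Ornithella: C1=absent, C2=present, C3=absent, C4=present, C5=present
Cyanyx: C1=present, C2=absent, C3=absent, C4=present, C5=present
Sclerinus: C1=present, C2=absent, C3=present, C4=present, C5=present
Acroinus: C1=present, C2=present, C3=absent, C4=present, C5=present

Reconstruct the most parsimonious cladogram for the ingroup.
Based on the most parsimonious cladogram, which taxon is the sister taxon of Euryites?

Neoana

Character polarity is set by the outgroup: the derived state is whichever differs from the outgroup's state, so for C1, C3, C4, C5 the derived state is 'absent', and for the remaining characters it is 'present'.
C1 (derived state 'absent') is shared by Euryites, Neoana, Ornithella, and Xiphops — a synapomorphy uniting that clade.
C2: derived state 'present' in Acroinus, Euryites, Neoana, Ornithella, and Xiphops only — synapomorphy for {Acroinus, Euryites, Neoana, Ornithella, Xiphops}.
All ingroup taxa share the derived state 'absent' for C3; it defines the ingroup but does not resolve relationships within it.
Only Euryites, Neoana, and Xiphops show the derived state 'absent' for C4, supporting them as a clade.
C5: derived state 'absent' in Euryites and Neoana only — synapomorphy for {Euryites, Neoana}.
Most parsimonious ingroup topology: (((Ornithella,((Neoana,Euryites),Xiphops)),Acroinus),Cyanyx).
Euryites and Neoana form a cherry on this tree, so they are sister taxa.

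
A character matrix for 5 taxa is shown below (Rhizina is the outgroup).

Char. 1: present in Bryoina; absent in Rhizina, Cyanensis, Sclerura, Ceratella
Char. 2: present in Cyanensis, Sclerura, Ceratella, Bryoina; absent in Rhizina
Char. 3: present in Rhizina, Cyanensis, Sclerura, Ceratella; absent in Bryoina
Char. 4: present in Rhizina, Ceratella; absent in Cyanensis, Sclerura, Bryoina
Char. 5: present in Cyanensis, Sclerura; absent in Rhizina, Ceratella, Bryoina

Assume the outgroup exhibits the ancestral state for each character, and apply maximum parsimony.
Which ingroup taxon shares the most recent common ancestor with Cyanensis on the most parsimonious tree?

Character polarity is set by the outgroup: the derived state is whichever differs from the outgroup's state, so for Char. 3, Char. 4 the derived state is 'absent', and for the remaining characters it is 'present'.
Char. 1: derived state 'present' in Bryoina only — an autapomorphy, so it tells us nothing about relationships among taxa.
All ingroup taxa share the derived state 'present' for Char. 2; it defines the ingroup but does not resolve relationships within it.
Char. 3: derived state 'absent' in Bryoina only — an autapomorphy, so it tells us nothing about relationships among taxa.
Only Bryoina, Cyanensis, and Sclerura show the derived state 'absent' for Char. 4, supporting them as a clade.
Char. 5: derived state 'present' in Cyanensis and Sclerura only — synapomorphy for {Cyanensis, Sclerura}.
Most parsimonious ingroup topology: (((Cyanensis,Sclerura),Bryoina),Ceratella).
Cyanensis and Sclerura form a cherry on this tree, so they are sister taxa.

Sclerura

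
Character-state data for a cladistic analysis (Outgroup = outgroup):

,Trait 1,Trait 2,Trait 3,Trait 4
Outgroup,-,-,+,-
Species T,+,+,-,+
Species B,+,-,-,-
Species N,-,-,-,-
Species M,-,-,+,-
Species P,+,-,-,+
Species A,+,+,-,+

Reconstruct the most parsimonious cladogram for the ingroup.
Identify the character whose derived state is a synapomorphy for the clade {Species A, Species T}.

Character polarity is set by the outgroup: the derived state is whichever differs from the outgroup's state, so for Trait 3 the derived state is '-', and for the remaining characters it is '+'.
Trait 1: derived state '+' in Species A, Species B, Species P, and Species T only — synapomorphy for {Species A, Species B, Species P, Species T}.
Trait 2: derived state '+' in Species A and Species T only — synapomorphy for {Species A, Species T}.
Only Species A, Species B, Species N, Species P, and Species T show the derived state '-' for Trait 3, supporting them as a clade.
Only Species A, Species P, and Species T show the derived state '+' for Trait 4, supporting them as a clade.
Most parsimonious ingroup topology: ((Species N,(((Species A,Species T),Species P),Species B)),Species M).
The clade {Species A, Species T} is supported by Trait 2: its derived state '+' occurs in exactly those taxa and in no other taxon (including the outgroup).

Trait 2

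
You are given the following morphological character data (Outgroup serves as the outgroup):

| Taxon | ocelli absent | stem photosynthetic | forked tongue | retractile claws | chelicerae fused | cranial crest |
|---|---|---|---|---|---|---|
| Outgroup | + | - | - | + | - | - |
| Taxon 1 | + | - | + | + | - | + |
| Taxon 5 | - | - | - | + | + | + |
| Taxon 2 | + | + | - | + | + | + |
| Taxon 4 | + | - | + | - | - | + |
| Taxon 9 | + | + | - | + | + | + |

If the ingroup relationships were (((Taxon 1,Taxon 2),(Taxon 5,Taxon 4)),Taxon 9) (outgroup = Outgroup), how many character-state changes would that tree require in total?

Map each character onto (((Taxon 1,Taxon 2),(Taxon 5,Taxon 4)),Taxon 9) (rooted by Outgroup) and count the minimum state changes it requires (Fitch parsimony):
ocelli absent: 1; stem photosynthetic: 2; forked tongue: 2; retractile claws: 1; chelicerae fused: 3; cranial crest: 1.
Total tree length = 10.

10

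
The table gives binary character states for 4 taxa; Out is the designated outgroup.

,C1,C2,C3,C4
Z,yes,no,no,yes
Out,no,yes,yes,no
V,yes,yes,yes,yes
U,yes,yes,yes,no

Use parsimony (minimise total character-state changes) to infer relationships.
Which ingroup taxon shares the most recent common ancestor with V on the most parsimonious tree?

Z

Character polarity is set by the outgroup: the derived state is whichever differs from the outgroup's state, so for C2, C3 the derived state is 'no', and for the remaining characters it is 'yes'.
All ingroup taxa share the derived state 'yes' for C1; it defines the ingroup but does not resolve relationships within it.
C2 (derived state 'no') is unique to Z (autapomorphy; uninformative for grouping).
C3 (derived state 'no') is unique to Z (autapomorphy; uninformative for grouping).
Only V and Z show the derived state 'yes' for C4, supporting them as a clade.
Most parsimonious ingroup topology: ((Z,V),U).
V and Z form a cherry on this tree, so they are sister taxa.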